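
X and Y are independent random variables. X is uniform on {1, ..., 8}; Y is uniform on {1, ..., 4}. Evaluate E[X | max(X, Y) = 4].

Outcomes with max(X, Y) = 4: (1,4), (2,4), (3,4), (4,1), (4,2), (4,3), (4,4), each with probability 1/32.
E[X | max(X, Y) = 4] = (1 + 2 + 3 + 4 + 4 + 4 + 4) / 7 = 22/7.

22/7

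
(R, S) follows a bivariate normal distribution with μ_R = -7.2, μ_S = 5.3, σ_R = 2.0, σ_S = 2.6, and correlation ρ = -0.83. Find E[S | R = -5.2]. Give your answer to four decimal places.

3.1420

E[S | R=x] = μ_S + ρ(σ_S/σ_R)(x − μ_R) for jointly normal variables.
E[S | R=-5.2] = 5.3 + (-0.83)·(2.6/2.0)·(-5.2 − (-7.2)) = 5.3 + (-1.079)·(2) = 3.1420.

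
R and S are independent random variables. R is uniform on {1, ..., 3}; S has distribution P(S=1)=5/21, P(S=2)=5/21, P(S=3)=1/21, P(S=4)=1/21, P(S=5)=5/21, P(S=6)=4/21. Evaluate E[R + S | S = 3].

P(S = 3) = 1/21.
Summing (R+S)·P(x,y) over outcomes with S = 3 gives 5/21.
E[R + S | S = 3] = (5/21) / (1/21) = 5.

5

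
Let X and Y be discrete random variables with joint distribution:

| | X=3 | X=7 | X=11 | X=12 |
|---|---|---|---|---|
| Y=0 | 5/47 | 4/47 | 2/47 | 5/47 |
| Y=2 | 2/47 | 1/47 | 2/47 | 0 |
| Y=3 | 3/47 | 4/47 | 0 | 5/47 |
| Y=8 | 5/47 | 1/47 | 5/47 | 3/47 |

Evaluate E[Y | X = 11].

44/9

P(X = 11) = 9/47.
Summing Y·P(X=x,Y=y) over the conditioning event gives 44/47.
E[Y | X = 11] = (44/47) / (9/47) = 44/9.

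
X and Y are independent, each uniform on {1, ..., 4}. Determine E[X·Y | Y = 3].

15/2

Outcomes with Y = 3: (1,3), (2,3), (3,3), (4,3), each with probability 1/16.
E[X·Y | Y = 3] = (3 + 6 + 9 + 12) / 4 = 15/2.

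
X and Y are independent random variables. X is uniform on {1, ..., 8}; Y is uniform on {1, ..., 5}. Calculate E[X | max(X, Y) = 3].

12/5

P(max(X, Y) = 3) = 1/8.
Summing X·P(x,y) over outcomes with max(X, Y) = 3 gives 3/10.
E[X | max(X, Y) = 3] = (3/10) / (1/8) = 12/5.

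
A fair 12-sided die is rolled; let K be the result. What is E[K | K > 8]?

Given K > 8, K is equally likely to be any of {9, 10, 11, 12}.
E[K | K > 8] = (9 + 10 + 11 + 12) / 4 = 21/2.

21/2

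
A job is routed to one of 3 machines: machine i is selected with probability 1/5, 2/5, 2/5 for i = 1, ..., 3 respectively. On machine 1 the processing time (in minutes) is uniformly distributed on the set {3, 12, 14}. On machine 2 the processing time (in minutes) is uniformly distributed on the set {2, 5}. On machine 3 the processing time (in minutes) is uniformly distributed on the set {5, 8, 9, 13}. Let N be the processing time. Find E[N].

E[N | machine 1] = (3+12+14)/3 = 29/3.
E[N | machine 2] = (2+5)/2 = 7/2.
E[N | machine 3] = (5+8+9+13)/4 = 35/4.
E[N] = (1/5)·(29/3) + (2/5)·(7/2) + (2/5)·(35/4) = 41/6.

41/6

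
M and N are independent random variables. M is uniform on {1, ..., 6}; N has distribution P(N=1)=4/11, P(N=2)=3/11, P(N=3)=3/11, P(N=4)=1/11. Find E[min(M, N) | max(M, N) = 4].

P(max(M, N) = 4) = 7/33.
Summing min(M,N)·P(x,y) over outcomes with max(M, N) = 4 gives 29/66.
E[min(M, N) | max(M, N) = 4] = (29/66) / (7/33) = 29/14.

29/14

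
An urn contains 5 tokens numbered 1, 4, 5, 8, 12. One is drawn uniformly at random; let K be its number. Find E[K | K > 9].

P(K > 9) = 1/5.
Σ over the event: 12·1/5 = 12/5.
E[K | K > 9] = (12/5) / (1/5) = 12.

12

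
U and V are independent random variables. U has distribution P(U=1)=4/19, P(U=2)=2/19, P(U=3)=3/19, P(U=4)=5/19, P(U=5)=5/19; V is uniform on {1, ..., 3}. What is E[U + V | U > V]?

6

P(U > V) = 2/3.
Summing (U+V)·P(x,y) over outcomes with U > V gives 4.
E[U + V | U > V] = (4) / (2/3) = 6.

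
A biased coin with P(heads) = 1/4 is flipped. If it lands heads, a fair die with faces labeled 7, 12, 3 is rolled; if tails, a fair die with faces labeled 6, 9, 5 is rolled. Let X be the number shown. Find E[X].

41/6

E[X | heads] = (7+12+3)/3 = 22/3.
E[X | tails] = (6+9+5)/3 = 20/3.
By the law of total expectation,
E[X] = (1/4)·(22/3) + (3/4)·(20/3) = 41/6.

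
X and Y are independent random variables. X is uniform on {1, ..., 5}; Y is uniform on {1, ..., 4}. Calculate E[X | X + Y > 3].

56/17

P(X + Y > 3) = 17/20.
Summing X·P(x,y) over outcomes with X + Y > 3 gives 14/5.
E[X | X + Y > 3] = (14/5) / (17/20) = 56/17.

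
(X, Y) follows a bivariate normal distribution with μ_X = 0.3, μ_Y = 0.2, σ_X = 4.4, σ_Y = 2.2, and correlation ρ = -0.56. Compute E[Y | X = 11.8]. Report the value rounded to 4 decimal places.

E[Y | X=x] = μ_Y + ρ(σ_Y/σ_X)(x − μ_X) for jointly normal variables.
E[Y | X=11.8] = 0.2 + (-0.56)·(2.2/4.4)·(11.8 − (0.3)) = 0.2 + (-0.28)·(11.5) = -3.0200.

-3.0200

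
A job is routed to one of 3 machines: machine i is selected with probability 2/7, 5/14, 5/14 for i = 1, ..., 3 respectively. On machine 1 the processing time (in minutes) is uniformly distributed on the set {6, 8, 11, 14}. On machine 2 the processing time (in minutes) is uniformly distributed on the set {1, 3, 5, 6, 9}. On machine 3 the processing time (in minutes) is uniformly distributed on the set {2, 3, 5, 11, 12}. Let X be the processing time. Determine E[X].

E[X | machine 1] = (6+8+11+14)/4 = 39/4.
E[X | machine 2] = (1+3+5+6+9)/5 = 24/5.
E[X | machine 3] = (2+3+5+11+12)/5 = 33/5.
By the law of total expectation,
E[X] = (2/7)·(39/4) + (5/14)·(24/5) + (5/14)·(33/5) = 48/7.

48/7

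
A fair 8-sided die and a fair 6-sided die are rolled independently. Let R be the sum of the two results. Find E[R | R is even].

8

P(R is even) = 1/2.
Σ over the event: 2·1/48 + 4·1/16 + 6·5/48 + 8·1/8 + 10·5/48 + 12·1/16 + 14·1/48 = 4.
E[R | R is even] = (4) / (1/2) = 8.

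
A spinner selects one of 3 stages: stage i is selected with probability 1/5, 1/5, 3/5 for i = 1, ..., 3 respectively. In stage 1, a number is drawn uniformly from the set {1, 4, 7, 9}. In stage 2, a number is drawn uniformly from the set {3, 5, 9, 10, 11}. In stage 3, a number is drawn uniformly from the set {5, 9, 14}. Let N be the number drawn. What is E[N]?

817/100

E[N | stage 1] = (1+4+7+9)/4 = 21/4.
E[N | stage 2] = (3+5+9+10+11)/5 = 38/5.
E[N | stage 3] = (5+9+14)/3 = 28/3.
E[N] = (1/5)·(21/4) + (1/5)·(38/5) + (3/5)·(28/3) = 817/100.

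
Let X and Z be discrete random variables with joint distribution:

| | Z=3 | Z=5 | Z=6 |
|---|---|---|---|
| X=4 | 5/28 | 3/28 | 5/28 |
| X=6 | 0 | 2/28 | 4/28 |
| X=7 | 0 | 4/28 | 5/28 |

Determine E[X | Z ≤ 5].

P(Z ≤ 5) = 1/2.
Σ X·P over the event = 4·(5/28) + 4·(3/28) + 6·(2/28) + 7·(4/28) = 18/7.
E[X | Z ≤ 5] = (18/7) / (1/2) = 36/7.

36/7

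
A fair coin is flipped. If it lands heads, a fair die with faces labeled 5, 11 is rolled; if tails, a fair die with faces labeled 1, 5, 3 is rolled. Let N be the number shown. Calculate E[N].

E[N | heads] = (5+11)/2 = 8.
E[N | tails] = (1+5+3)/3 = 3.
E[N] = (1/2)·(8) + (1/2)·(3) = 11/2.

11/2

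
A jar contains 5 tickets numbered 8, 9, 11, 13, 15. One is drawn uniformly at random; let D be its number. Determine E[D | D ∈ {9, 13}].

P(D ∈ {9, 13}) = 2/5.
Σ over the event: 9·1/5 + 13·1/5 = 22/5.
E[D | D ∈ {9, 13}] = (22/5) / (2/5) = 11.

11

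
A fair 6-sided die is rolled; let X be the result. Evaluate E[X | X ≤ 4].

5/2

Given X ≤ 4, X is equally likely to be any of {1, 2, 3, 4}.
E[X | X ≤ 4] = (1 + 2 + 3 + 4) / 4 = 5/2.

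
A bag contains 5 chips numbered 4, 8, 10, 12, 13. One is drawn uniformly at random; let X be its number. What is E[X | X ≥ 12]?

P(X ≥ 12) = 2/5.
Σ over the event: 12·1/5 + 13·1/5 = 5.
E[X | X ≥ 12] = (5) / (2/5) = 25/2.

25/2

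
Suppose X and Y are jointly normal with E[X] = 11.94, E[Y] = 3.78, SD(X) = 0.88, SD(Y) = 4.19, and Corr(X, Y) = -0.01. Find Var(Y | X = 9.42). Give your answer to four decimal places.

Var(Y | X=x) = (1 − ρ²)·σ_Y².
Var(Y | X=9.42) = (4.19)²·(1 − (-0.01)²) = 17.5561·0.9999 = 17.5543.

17.5543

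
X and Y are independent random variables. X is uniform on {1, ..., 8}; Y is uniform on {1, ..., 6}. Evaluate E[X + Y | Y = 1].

Outcomes with Y = 1: (1,1), (2,1), (3,1), (4,1), (5,1), (6,1), (7,1), (8,1), each with probability 1/48.
E[X + Y | Y = 1] = (2 + 3 + 4 + 5 + 6 + 7 + 8 + 9) / 8 = 11/2.

11/2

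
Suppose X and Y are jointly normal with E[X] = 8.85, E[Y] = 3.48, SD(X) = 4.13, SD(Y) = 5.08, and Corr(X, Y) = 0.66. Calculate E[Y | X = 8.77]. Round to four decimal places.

3.4151

E[Y | X=x] = μ_Y + ρ(σ_Y/σ_X)(x − μ_X) for jointly normal variables.
E[Y | X=8.77] = 3.48 + (0.66)·(5.08/4.13)·(8.77 − (8.85)) = 3.48 + (0.81182)·(-0.08) = 3.4151.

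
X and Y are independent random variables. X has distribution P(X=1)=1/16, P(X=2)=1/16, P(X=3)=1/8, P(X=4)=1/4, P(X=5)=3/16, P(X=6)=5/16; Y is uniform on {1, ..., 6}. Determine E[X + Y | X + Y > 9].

P(X + Y > 9) = 25/96.
Summing (X+Y)·P(x,y) over outcomes with X + Y > 9 gives 67/24.
E[X + Y | X + Y > 9] = (67/24) / (25/96) = 268/25.

268/25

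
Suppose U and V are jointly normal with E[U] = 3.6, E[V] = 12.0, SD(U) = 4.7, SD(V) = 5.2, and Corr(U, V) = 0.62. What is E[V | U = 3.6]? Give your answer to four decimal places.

12.0000

E[V | U=x] = μ_V + ρ(σ_V/σ_U)(x − μ_U) for jointly normal variables.
E[V | U=3.6] = 12.0 + (0.62)·(5.2/4.7)·(3.6 − (3.6)) = 12.0 + (0.68596)·(0) = 12.0000.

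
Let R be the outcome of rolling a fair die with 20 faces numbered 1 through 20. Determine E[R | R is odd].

10

Given R is odd, R is equally likely to be any of {1, 3, 5, 7, 9, 11, 13, 15, 17, 19}.
E[R | R is odd] = (1 + 3 + 5 + 7 + 9 + 11 + 13 + 15 + 17 + 19) / 10 = 10.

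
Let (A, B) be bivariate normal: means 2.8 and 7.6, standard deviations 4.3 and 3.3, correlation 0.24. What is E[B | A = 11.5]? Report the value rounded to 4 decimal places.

E[B | A=x] = μ_B + ρ(σ_B/σ_A)(x − μ_A) for jointly normal variables.
E[B | A=11.5] = 7.6 + (0.24)·(3.3/4.3)·(11.5 − (2.8)) = 7.6 + (0.184186)·(8.7) = 9.2024.

9.2024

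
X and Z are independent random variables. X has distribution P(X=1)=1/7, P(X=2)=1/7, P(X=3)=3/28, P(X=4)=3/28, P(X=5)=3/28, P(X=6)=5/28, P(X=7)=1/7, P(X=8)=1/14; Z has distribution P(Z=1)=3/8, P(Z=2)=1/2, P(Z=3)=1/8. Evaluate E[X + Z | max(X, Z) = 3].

P(max(X, Z) = 3) = 1/7.
Summing (X+Z)·P(x,y) over outcomes with max(X, Z) = 3 gives 75/112.
E[X + Z | max(X, Z) = 3] = (75/112) / (1/7) = 75/16.

75/16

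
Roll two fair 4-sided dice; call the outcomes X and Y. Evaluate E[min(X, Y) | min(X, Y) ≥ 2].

P(min(X, Y) ≥ 2) = 9/16.
Summing min(X,Y)·P(x,y) over outcomes with min(X, Y) ≥ 2 gives 23/16.
E[min(X, Y) | min(X, Y) ≥ 2] = (23/16) / (9/16) = 23/9.

23/9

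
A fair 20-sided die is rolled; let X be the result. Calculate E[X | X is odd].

Given X is odd, X is equally likely to be any of {1, 3, 5, 7, 9, 11, 13, 15, 17, 19}.
E[X | X is odd] = (1 + 3 + 5 + 7 + 9 + 11 + 13 + 15 + 17 + 19) / 10 = 10.

10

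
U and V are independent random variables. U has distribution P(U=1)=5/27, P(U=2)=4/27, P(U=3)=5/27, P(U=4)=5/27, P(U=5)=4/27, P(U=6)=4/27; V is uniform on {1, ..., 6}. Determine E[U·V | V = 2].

P(V = 2) = 1/6.
Summing UV·P(x,y) over outcomes with V = 2 gives 92/81.
E[U·V | V = 2] = (92/81) / (1/6) = 184/27.

184/27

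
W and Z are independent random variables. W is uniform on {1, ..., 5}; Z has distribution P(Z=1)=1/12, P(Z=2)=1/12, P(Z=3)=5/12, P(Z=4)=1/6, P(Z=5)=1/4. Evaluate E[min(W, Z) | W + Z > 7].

67/18

P(W + Z > 7) = 3/10.
Summing min(W,Z)·P(x,y) over outcomes with W + Z > 7 gives 67/60.
E[min(W, Z) | W + Z > 7] = (67/60) / (3/10) = 67/18.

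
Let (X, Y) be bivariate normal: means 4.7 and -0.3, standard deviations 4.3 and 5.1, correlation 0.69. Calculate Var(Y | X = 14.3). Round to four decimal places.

13.6266

The conditional variance in a bivariate normal is σ_Y²(1 − ρ²), independent of x.
Var(Y | X=14.3) = (5.1)²·(1 − (0.69)²) = 26.01·0.5239 = 13.6266.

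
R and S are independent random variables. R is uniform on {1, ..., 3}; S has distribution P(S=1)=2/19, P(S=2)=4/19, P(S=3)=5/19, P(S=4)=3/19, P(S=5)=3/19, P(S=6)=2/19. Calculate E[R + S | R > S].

17/4

P(R > S) = 8/57.
Summing (R+S)·P(x,y) over outcomes with R > S gives 34/57.
E[R + S | R > S] = (34/57) / (8/57) = 17/4.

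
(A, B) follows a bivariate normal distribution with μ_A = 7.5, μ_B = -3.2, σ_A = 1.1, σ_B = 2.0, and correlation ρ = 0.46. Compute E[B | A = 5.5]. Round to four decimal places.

-4.8727

For a bivariate normal, E[B | A=x] = μ_B + ρ·(σ_B/σ_A)·(x − μ_A).
E[B | A=5.5] = -3.2 + (0.46)·(2.0/1.1)·(5.5 − (7.5)) = -3.2 + (0.83636)·(-2) = -4.8727.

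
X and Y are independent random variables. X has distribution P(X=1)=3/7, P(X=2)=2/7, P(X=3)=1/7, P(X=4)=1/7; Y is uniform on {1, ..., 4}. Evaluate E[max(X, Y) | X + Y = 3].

2

P(X + Y = 3) = 5/28.
Summing max(X,Y)·P(x,y) over outcomes with X + Y = 3 gives 5/14.
E[max(X, Y) | X + Y = 3] = (5/14) / (5/28) = 2.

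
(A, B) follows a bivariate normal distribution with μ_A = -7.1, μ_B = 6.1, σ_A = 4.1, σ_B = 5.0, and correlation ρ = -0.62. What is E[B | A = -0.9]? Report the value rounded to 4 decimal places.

The regression of B on A has slope ρ·σ_B/σ_A and passes through (μ_A, μ_B).
E[B | A=-0.9] = 6.1 + (-0.62)·(5.0/4.1)·(-0.9 − (-7.1)) = 6.1 + (-0.7561)·(6.2) = 1.4122.

1.4122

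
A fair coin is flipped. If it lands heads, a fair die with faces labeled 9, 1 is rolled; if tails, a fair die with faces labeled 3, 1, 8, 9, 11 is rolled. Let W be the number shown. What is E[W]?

E[W | heads] = (9+1)/2 = 5.
E[W | tails] = (3+1+8+9+11)/5 = 32/5.
E[W] = (1/2)·(5) + (1/2)·(32/5) = 57/10.

57/10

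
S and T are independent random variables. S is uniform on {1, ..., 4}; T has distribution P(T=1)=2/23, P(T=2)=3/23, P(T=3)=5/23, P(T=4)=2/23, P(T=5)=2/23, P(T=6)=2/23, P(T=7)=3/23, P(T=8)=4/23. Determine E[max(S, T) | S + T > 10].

85/11

P(S + T > 10) = 11/92.
Summing max(S,T)·P(x,y) over outcomes with S + T > 10 gives 85/92.
E[max(S, T) | S + T > 10] = (85/92) / (11/92) = 85/11.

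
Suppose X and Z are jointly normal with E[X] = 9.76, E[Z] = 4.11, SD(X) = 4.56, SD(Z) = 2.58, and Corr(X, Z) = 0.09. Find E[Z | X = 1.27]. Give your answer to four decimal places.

The regression of Z on X has slope ρ·σ_Z/σ_X and passes through (μ_X, μ_Z).
E[Z | X=1.27] = 4.11 + (0.09)·(2.58/4.56)·(1.27 − (9.76)) = 4.11 + (0.050921)·(-8.49) = 3.6777.

3.6777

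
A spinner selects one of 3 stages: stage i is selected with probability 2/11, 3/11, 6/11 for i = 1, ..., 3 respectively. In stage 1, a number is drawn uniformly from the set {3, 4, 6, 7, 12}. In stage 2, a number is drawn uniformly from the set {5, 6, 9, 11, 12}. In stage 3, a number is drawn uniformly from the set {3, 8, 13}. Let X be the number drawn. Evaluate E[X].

E[X | stage 1] = (3+4+6+7+12)/5 = 32/5.
E[X | stage 2] = (5+6+9+11+12)/5 = 43/5.
E[X | stage 3] = (3+8+13)/3 = 8.
E[X] = (2/11)·(32/5) + (3/11)·(43/5) + (6/11)·(8) = 433/55.

433/55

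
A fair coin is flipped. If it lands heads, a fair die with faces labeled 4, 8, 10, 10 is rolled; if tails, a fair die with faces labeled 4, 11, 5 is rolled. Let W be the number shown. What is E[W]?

E[W | heads] = (4+8+10+10)/4 = 8.
E[W | tails] = (4+11+5)/3 = 20/3.
E[W] = (1/2)·(8) + (1/2)·(20/3) = 22/3.

22/3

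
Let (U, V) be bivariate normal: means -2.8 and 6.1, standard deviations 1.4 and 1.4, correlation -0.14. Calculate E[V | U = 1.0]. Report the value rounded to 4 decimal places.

E[V | U=x] = μ_V + ρ(σ_V/σ_U)(x − μ_U) for jointly normal variables.
E[V | U=1.0] = 6.1 + (-0.14)·(1.4/1.4)·(1.0 − (-2.8)) = 6.1 + (-0.14)·(3.8) = 5.5680.

5.5680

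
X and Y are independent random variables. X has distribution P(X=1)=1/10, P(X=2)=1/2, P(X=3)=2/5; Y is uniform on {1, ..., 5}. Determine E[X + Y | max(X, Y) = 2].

P(max(X, Y) = 2) = 11/50.
Summing (X+Y)·P(x,y) over outcomes with max(X, Y) = 2 gives 19/25.
E[X + Y | max(X, Y) = 2] = (19/25) / (11/50) = 38/11.

38/11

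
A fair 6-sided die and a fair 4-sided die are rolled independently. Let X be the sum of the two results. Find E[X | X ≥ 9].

P(X ≥ 9) = 1/8.
Σ over the event: 9·1/12 + 10·1/24 = 7/6.
E[X | X ≥ 9] = (7/6) / (1/8) = 28/3.

28/3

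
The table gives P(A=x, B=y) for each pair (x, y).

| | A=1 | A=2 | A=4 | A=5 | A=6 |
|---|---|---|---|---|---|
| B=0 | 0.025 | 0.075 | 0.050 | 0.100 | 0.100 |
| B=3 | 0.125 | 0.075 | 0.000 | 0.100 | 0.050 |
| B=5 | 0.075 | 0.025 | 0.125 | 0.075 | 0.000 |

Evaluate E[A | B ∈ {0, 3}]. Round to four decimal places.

3.6429

P(B ∈ {0, 3}) = 0.700.
Summing A·P(A=x,B=y) over the conditioning event gives 2.550.
E[A | B ∈ {0, 3}] = (2.550) / (0.700) = 3.6429.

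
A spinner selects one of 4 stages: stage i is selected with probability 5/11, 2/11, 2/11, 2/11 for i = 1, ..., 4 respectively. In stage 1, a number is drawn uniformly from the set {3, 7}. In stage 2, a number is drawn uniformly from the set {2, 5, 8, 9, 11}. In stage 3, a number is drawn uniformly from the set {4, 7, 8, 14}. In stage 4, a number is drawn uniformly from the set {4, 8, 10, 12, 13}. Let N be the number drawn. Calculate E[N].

E[N | stage 1] = (3+7)/2 = 5.
E[N | stage 2] = (2+5+8+9+11)/5 = 7.
E[N | stage 3] = (4+7+8+14)/4 = 33/4.
E[N | stage 4] = (4+8+10+12+13)/5 = 47/5.
By the law of total expectation,
E[N] = (5/11)·(5) + (2/11)·(7) + (2/11)·(33/4) + (2/11)·(47/5) = 743/110.

743/110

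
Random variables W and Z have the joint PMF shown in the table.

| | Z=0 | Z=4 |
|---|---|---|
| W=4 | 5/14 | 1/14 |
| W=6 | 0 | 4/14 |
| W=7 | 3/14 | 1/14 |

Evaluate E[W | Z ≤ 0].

41/8

P(Z ≤ 0) = 4/7.
Σ W·P over the event = 4·(5/14) + 7·(3/14) = 41/14.
E[W | Z ≤ 0] = (41/14) / (4/7) = 41/8.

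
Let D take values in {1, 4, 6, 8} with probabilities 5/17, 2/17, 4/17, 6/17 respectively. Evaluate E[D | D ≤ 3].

P(D ≤ 3) = 5/17.
Σ over the event: 1·5/17 = 5/17.
E[D | D ≤ 3] = (5/17) / (5/17) = 1.

1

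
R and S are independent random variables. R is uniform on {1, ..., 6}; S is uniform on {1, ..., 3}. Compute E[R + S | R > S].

P(R > S) = 2/3.
Summing (R+S)·P(x,y) over outcomes with R > S gives 25/6.
E[R + S | R > S] = (25/6) / (2/3) = 25/4.

25/4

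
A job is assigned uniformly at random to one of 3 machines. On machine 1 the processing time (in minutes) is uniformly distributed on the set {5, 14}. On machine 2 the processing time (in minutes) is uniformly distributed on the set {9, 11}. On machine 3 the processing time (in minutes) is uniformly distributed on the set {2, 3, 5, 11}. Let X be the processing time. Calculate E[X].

E[X | machine 1] = (5+14)/2 = 19/2.
E[X | machine 2] = (9+11)/2 = 10.
E[X | machine 3] = (2+3+5+11)/4 = 21/4.
E[X] = (1/3)·(19/2) + (1/3)·(10) + (1/3)·(21/4) = 33/4.

33/4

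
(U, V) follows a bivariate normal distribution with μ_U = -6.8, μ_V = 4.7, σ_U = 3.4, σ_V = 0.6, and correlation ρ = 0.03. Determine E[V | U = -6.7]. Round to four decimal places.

4.7005

E[V | U=x] = μ_V + ρ(σ_V/σ_U)(x − μ_U) for jointly normal variables.
E[V | U=-6.7] = 4.7 + (0.03)·(0.6/3.4)·(-6.7 − (-6.8)) = 4.7 + (0.0052941)·(0.1) = 4.7005.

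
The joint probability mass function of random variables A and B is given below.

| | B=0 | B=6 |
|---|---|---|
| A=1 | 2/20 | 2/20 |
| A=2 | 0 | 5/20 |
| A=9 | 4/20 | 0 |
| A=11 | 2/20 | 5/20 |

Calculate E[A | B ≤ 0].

P(B ≤ 0) = 2/5.
Σ A·P over the event = 1·(2/20) + 9·(4/20) + 11·(2/20) = 3.
E[A | B ≤ 0] = (3) / (2/5) = 15/2.

15/2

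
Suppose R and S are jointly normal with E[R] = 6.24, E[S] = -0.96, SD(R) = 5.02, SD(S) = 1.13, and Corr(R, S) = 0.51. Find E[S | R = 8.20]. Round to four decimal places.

-0.7350

The regression of S on R has slope ρ·σ_S/σ_R and passes through (μ_R, μ_S).
E[S | R=8.20] = -0.96 + (0.51)·(1.13/5.02)·(8.20 − (6.24)) = -0.96 + (0.1148)·(1.96) = -0.7350.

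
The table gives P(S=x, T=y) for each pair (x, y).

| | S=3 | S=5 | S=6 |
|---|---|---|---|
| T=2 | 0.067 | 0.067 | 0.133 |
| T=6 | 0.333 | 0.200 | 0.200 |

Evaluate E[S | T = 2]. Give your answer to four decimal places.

P(T = 2) = 0.267.
Σ S·P over the event = 3·(0.067) + 5·(0.067) + 6·(0.133) = 1.334.
E[S | T = 2] = (1.334) / (0.267) = 4.9963.

4.9963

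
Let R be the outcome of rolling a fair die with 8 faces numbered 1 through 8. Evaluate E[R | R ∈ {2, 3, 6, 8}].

19/4

P(R ∈ {2, 3, 6, 8}) = 1/2.
Σ over the event: 2·1/8 + 3·1/8 + 6·1/8 + 8·1/8 = 19/8.
E[R | R ∈ {2, 3, 6, 8}] = (19/8) / (1/2) = 19/4.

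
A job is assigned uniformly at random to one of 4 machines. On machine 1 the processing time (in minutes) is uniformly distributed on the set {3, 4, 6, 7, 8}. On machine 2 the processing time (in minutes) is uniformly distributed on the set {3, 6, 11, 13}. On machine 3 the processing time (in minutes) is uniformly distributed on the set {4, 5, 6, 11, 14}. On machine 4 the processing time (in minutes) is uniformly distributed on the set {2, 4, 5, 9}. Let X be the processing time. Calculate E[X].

E[X | machine 1] = (3+4+6+7+8)/5 = 28/5.
E[X | machine 2] = (3+6+11+13)/4 = 33/4.
E[X | machine 3] = (4+5+6+11+14)/5 = 8.
E[X | machine 4] = (2+4+5+9)/4 = 5.
By the law of total expectation,
E[X] = (1/4)·(28/5) + (1/4)·(33/4) + (1/4)·(8) + (1/4)·(5) = 537/80.

537/80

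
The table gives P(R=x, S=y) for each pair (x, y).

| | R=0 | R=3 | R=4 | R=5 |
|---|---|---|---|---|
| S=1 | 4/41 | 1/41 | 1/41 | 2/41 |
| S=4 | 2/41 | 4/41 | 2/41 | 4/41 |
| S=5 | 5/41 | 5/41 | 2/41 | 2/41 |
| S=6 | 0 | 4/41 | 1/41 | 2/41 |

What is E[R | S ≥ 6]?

P(S ≥ 6) = 7/41.
Σ R·P over the event = 3·(4/41) + 4·(1/41) + 5·(2/41) = 26/41.
E[R | S ≥ 6] = (26/41) / (7/41) = 26/7.

26/7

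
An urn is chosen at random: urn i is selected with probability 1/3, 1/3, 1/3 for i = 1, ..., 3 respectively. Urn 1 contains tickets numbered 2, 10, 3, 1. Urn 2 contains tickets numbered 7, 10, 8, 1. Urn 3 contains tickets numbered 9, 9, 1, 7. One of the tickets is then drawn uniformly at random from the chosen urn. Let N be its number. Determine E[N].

17/3

E[N | urn 1] = (2+10+3+1)/4 = 4.
E[N | urn 2] = (7+10+8+1)/4 = 13/2.
E[N | urn 3] = (9+9+1+7)/4 = 13/2.
By the law of total expectation,
E[N] = (1/3)·(4) + (1/3)·(13/2) + (1/3)·(13/2) = 17/3.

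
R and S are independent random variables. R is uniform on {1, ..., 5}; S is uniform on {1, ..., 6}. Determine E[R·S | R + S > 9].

79/3

P(R + S > 9) = 1/10.
Summing RS·P(x,y) over outcomes with R + S > 9 gives 79/30.
E[R·S | R + S > 9] = (79/30) / (1/10) = 79/3.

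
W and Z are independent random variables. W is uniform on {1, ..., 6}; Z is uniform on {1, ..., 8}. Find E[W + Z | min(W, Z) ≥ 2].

9

P(min(W, Z) ≥ 2) = 35/48.
Summing (W+Z)·P(x,y) over outcomes with min(W, Z) ≥ 2 gives 105/16.
E[W + Z | min(W, Z) ≥ 2] = (105/16) / (35/48) = 9.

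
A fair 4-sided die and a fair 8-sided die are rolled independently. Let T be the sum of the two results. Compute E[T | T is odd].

P(T is odd) = 1/2.
Σ over the event: 3·1/16 + 5·1/8 + 7·1/8 + 9·1/8 + 11·1/16 = 7/2.
E[T | T is odd] = (7/2) / (1/2) = 7.

7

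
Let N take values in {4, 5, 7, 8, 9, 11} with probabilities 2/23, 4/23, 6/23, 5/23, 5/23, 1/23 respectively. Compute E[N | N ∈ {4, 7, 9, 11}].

P(N ∈ {4, 7, 9, 11}) = 14/23.
Σ over the event: 4·2/23 + 7·6/23 + 9·5/23 + 11·1/23 = 106/23.
E[N | N ∈ {4, 7, 9, 11}] = (106/23) / (14/23) = 53/7.

53/7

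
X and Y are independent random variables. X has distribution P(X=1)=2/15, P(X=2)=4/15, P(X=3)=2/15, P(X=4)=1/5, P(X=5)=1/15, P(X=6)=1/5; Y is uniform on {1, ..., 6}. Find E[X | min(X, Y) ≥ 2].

P(min(X, Y) ≥ 2) = 13/18.
Summing X·P(x,y) over outcomes with min(X, Y) ≥ 2 gives 49/18.
E[X | min(X, Y) ≥ 2] = (49/18) / (13/18) = 49/13.

49/13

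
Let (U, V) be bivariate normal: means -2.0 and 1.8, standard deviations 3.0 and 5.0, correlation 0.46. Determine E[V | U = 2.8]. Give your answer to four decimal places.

5.4800

E[V | U=x] = μ_V + ρ(σ_V/σ_U)(x − μ_U) for jointly normal variables.
E[V | U=2.8] = 1.8 + (0.46)·(5.0/3.0)·(2.8 − (-2.0)) = 1.8 + (0.76667)·(4.8) = 5.4800.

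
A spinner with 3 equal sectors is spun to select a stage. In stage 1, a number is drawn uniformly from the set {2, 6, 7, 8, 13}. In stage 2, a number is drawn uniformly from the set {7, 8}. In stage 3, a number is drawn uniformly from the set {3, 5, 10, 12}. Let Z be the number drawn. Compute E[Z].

37/5

E[Z | stage 1] = (2+6+7+8+13)/5 = 36/5.
E[Z | stage 2] = (7+8)/2 = 15/2.
E[Z | stage 3] = (3+5+10+12)/4 = 15/2.
By the law of total expectation,
E[Z] = (1/3)·(36/5) + (1/3)·(15/2) + (1/3)·(15/2) = 37/5.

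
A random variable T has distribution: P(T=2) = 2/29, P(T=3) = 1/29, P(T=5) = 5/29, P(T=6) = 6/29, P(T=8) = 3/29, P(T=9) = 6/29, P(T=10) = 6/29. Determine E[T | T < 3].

2

P(T < 3) = 2/29.
Σ over the event: 2·2/29 = 4/29.
E[T | T < 3] = (4/29) / (2/29) = 2.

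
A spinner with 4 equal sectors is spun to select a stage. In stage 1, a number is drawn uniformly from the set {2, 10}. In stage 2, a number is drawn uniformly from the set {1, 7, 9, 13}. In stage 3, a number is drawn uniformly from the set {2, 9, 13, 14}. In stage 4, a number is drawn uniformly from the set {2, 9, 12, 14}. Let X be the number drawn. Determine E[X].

129/16

E[X | stage 1] = (2+10)/2 = 6.
E[X | stage 2] = (1+7+9+13)/4 = 15/2.
E[X | stage 3] = (2+9+13+14)/4 = 19/2.
E[X | stage 4] = (2+9+12+14)/4 = 37/4.
By the law of total expectation,
E[X] = (1/4)·(6) + (1/4)·(15/2) + (1/4)·(19/2) + (1/4)·(37/4) = 129/16.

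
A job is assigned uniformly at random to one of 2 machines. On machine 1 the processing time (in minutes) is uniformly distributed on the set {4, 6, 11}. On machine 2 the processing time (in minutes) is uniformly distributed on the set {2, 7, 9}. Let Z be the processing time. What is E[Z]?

E[Z | machine 1] = (4+6+11)/3 = 7.
E[Z | machine 2] = (2+7+9)/3 = 6.
E[Z] = (1/2)·(7) + (1/2)·(6) = 13/2.

13/2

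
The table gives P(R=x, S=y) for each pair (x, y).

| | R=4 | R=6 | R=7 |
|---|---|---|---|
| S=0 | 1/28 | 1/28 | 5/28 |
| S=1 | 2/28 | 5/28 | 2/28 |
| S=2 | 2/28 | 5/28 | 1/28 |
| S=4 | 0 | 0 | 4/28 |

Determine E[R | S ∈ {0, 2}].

P(S ∈ {0, 2}) = 15/28.
Σ R·P over the event = 4·(1/28) + 4·(2/28) + 6·(1/28) + 6·(5/28) + 7·(5/28) + 7·(1/28) = 45/14.
E[R | S ∈ {0, 2}] = (45/14) / (15/28) = 6.

6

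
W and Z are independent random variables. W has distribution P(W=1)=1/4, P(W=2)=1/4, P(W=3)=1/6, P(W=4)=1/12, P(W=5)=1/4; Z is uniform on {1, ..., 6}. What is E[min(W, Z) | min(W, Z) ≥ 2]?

P(min(W, Z) ≥ 2) = 5/8.
Summing min(W,Z)·P(x,y) over outcomes with min(W, Z) ≥ 2 gives 11/6.
E[min(W, Z) | min(W, Z) ≥ 2] = (11/6) / (5/8) = 44/15.

44/15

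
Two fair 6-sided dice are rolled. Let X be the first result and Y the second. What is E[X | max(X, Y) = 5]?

Outcomes with max(X, Y) = 5: (1,5), (2,5), (3,5), (4,5), (5,1), (5,2), (5,3), (5,4), (5,5), each with probability 1/36.
E[X | max(X, Y) = 5] = (1 + 2 + 3 + 4 + 5 + 5 + 5 + 5 + 5) / 9 = 35/9.

35/9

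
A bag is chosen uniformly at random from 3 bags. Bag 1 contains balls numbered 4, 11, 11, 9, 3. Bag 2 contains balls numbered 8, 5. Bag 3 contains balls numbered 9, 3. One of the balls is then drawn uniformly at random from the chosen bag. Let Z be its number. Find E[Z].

E[Z | bag 1] = (4+11+11+9+3)/5 = 38/5.
E[Z | bag 2] = (8+5)/2 = 13/2.
E[Z | bag 3] = (9+3)/2 = 6.
By the law of total expectation,
E[Z] = (1/3)·(38/5) + (1/3)·(13/2) + (1/3)·(6) = 67/10.

67/10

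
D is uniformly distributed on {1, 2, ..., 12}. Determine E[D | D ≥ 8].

Given D ≥ 8, D is equally likely to be any of {8, 9, 10, 11, 12}.
E[D | D ≥ 8] = (8 + 9 + 10 + 11 + 12) / 5 = 10.

10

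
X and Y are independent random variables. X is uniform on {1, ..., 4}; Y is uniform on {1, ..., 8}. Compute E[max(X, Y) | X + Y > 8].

Outcomes with X + Y > 8: (1,8), (2,7), (2,8), (3,6), (3,7), (3,8), (4,5), (4,6), (4,7), (4,8), each with probability 1/32.
E[max(X, Y) | X + Y > 8] = (8 + 7 + 8 + 6 + 7 + 8 + 5 + 6 + 7 + 8) / 10 = 7.

7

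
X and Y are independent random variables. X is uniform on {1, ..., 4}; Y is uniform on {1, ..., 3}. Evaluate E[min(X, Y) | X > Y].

Outcomes with X > Y: (2,1), (3,1), (3,2), (4,1), (4,2), (4,3), each with probability 1/12.
E[min(X, Y) | X > Y] = (1 + 1 + 2 + 1 + 2 + 3) / 6 = 5/3.

5/3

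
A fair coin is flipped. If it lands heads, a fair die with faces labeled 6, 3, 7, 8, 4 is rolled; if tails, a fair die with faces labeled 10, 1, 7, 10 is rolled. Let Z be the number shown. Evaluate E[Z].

63/10

E[Z | heads] = (6+3+7+8+4)/5 = 28/5.
E[Z | tails] = (10+1+7+10)/4 = 7.
E[Z] = (1/2)·(28/5) + (1/2)·(7) = 63/10.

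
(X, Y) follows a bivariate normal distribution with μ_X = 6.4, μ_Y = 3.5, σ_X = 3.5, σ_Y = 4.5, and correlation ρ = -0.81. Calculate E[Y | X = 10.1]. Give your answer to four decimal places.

The regression of Y on X has slope ρ·σ_Y/σ_X and passes through (μ_X, μ_Y).
E[Y | X=10.1] = 3.5 + (-0.81)·(4.5/3.5)·(10.1 − (6.4)) = 3.5 + (-1.04143)·(3.7) = -0.3533.

-0.3533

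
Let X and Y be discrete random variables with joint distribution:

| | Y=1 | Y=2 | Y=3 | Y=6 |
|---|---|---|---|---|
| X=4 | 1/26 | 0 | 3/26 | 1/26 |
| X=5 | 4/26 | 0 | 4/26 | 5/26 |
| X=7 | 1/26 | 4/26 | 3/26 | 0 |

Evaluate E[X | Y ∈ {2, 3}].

81/14

P(Y ∈ {2, 3}) = 7/13.
Σ X·P over the event = 4·(3/26) + 5·(4/26) + 7·(4/26) + 7·(3/26) = 81/26.
E[X | Y ∈ {2, 3}] = (81/26) / (7/13) = 81/14.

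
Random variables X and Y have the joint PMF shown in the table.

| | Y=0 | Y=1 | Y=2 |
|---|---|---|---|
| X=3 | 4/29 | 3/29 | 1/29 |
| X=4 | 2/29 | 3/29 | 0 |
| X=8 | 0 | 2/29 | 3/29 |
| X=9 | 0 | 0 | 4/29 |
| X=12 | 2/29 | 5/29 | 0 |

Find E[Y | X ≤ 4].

P(X ≤ 4) = 13/29.
Σ Y·P over the event = 0·(4/29) + 1·(3/29) + 2·(1/29) + 0·(2/29) + 1·(3/29) = 8/29.
E[Y | X ≤ 4] = (8/29) / (13/29) = 8/13.

8/13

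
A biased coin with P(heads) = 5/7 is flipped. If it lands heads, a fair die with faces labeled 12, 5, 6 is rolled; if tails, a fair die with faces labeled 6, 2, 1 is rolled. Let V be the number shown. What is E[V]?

19/3

E[V | heads] = (12+5+6)/3 = 23/3.
E[V | tails] = (6+2+1)/3 = 3.
By the law of total expectation,
E[V] = (5/7)·(23/3) + (2/7)·(3) = 19/3.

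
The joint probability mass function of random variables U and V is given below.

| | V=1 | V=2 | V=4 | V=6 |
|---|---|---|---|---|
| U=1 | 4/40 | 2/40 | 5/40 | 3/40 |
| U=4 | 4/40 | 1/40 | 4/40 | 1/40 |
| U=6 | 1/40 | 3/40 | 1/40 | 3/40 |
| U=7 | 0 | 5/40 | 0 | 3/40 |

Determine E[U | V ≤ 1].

P(V ≤ 1) = 9/40.
Summing U·P(U=x,V=y) over the conditioning event gives 13/20.
E[U | V ≤ 1] = (13/20) / (9/40) = 26/9.

26/9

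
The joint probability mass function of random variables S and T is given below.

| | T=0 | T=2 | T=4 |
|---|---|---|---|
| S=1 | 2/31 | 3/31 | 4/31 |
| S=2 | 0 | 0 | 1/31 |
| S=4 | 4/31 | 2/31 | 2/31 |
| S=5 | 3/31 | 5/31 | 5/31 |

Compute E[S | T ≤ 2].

P(T ≤ 2) = 19/31.
Σ S·P over the event = 1·(2/31) + 1·(3/31) + 4·(4/31) + 4·(2/31) + 5·(3/31) + 5·(5/31) = 69/31.
E[S | T ≤ 2] = (69/31) / (19/31) = 69/19.

69/19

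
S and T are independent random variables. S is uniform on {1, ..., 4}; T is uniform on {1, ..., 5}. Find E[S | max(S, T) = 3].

12/5

Outcomes with max(S, T) = 3: (1,3), (2,3), (3,1), (3,2), (3,3), each with probability 1/20.
E[S | max(S, T) = 3] = (1 + 2 + 3 + 3 + 3) / 5 = 12/5.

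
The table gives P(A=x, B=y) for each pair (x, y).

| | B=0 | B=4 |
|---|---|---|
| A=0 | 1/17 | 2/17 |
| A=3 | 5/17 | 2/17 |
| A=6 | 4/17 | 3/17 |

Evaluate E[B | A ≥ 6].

P(A ≥ 6) = 7/17.
Σ B·P over the event = 0·(4/17) + 4·(3/17) = 12/17.
E[B | A ≥ 6] = (12/17) / (7/17) = 12/7.

12/7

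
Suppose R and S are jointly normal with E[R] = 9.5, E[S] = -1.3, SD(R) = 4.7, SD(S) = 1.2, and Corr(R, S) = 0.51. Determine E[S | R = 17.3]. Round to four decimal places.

For a bivariate normal, E[S | R=x] = μ_S + ρ·(σ_S/σ_R)·(x − μ_R).
E[S | R=17.3] = -1.3 + (0.51)·(1.2/4.7)·(17.3 − (9.5)) = -1.3 + (0.130213)·(7.8) = -0.2843.

-0.2843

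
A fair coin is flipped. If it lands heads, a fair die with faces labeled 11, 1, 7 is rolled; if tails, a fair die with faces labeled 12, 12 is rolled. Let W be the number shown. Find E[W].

55/6

E[W | heads] = (11+1+7)/3 = 19/3.
E[W | tails] = (12+12)/2 = 12.
By the law of total expectation,
E[W] = (1/2)·(19/3) + (1/2)·(12) = 55/6.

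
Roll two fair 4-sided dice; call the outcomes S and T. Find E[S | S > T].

10/3

Outcomes with S > T: (2,1), (3,1), (3,2), (4,1), (4,2), (4,3), each with probability 1/16.
E[S | S > T] = (2 + 3 + 3 + 4 + 4 + 4) / 6 = 10/3.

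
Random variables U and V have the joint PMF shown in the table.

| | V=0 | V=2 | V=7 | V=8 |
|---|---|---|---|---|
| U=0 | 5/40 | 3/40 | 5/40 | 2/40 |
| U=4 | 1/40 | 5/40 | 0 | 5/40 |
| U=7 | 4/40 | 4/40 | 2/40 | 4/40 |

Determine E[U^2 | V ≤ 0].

P(V ≤ 0) = 1/4.
Σ U^2·P over the event = 0·(5/40) + 16·(1/40) + 49·(4/40) = 53/10.
E[U^2 | V ≤ 0] = (53/10) / (1/4) = 106/5.

106/5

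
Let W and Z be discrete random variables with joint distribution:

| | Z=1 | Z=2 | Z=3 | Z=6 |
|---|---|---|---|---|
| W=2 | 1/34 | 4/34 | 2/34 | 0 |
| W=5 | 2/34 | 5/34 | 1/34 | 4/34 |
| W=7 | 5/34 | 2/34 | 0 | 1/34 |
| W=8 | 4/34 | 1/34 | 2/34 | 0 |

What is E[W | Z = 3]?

5

P(Z = 3) = 5/34.
Σ W·P over the event = 2·(2/34) + 5·(1/34) + 8·(2/34) = 25/34.
E[W | Z = 3] = (25/34) / (5/34) = 5.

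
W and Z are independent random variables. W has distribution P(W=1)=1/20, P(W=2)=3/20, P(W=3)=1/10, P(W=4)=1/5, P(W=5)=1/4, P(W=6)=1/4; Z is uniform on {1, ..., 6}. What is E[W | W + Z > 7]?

79/16

P(W + Z > 7) = 8/15.
Summing W·P(x,y) over outcomes with W + Z > 7 gives 79/30.
E[W | W + Z > 7] = (79/30) / (8/15) = 79/16.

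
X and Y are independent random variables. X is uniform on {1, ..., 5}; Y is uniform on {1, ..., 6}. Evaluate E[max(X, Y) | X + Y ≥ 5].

P(X + Y ≥ 5) = 4/5.
Summing max(X,Y)·P(x,y) over outcomes with X + Y ≥ 5 gives 56/15.
E[max(X, Y) | X + Y ≥ 5] = (56/15) / (4/5) = 14/3.

14/3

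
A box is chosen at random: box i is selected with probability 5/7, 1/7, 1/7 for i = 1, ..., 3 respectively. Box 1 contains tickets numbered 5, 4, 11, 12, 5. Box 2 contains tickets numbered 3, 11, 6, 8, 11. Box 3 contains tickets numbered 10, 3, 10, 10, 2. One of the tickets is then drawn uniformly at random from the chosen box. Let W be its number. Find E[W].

37/5

E[W | box 1] = (5+4+11+12+5)/5 = 37/5.
E[W | box 2] = (3+11+6+8+11)/5 = 39/5.
E[W | box 3] = (10+3+10+10+2)/5 = 7.
E[W] = (5/7)·(37/5) + (1/7)·(39/5) + (1/7)·(7) = 37/5.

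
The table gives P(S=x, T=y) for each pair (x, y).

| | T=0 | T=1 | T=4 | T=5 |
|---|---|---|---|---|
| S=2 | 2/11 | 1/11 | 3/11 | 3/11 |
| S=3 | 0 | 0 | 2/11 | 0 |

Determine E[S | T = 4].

12/5

P(T = 4) = 5/11.
Σ S·P over the event = 2·(3/11) + 3·(2/11) = 12/11.
E[S | T = 4] = (12/11) / (5/11) = 12/5.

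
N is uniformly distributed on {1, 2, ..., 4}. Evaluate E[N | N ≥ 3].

Given N ≥ 3, N is equally likely to be any of {3, 4}.
E[N | N ≥ 3] = (3 + 4) / 2 = 7/2.

7/2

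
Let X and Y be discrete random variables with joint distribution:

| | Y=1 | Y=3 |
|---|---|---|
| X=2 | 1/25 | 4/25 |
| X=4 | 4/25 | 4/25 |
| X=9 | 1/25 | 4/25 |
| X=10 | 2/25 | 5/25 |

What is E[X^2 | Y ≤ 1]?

349/8

P(Y ≤ 1) = 8/25.
Σ X^2·P over the event = 4·(1/25) + 16·(4/25) + 81·(1/25) + 100·(2/25) = 349/25.
E[X^2 | Y ≤ 1] = (349/25) / (8/25) = 349/8.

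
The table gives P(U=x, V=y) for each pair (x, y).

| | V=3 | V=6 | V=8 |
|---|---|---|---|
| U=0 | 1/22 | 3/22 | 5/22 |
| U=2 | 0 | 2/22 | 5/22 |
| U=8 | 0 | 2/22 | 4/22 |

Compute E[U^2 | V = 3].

P(V = 3) = 1/22.
Summing U^2·P(U=x,V=y) over the conditioning event gives 0.
E[U^2 | V = 3] = (0) / (1/22) = 0.

0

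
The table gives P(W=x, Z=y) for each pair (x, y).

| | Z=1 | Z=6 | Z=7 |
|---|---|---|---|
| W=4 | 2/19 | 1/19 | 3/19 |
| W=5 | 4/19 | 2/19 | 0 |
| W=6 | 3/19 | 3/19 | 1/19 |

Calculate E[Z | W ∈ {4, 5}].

P(W ∈ {4, 5}) = 12/19.
Σ Z·P over the event = 1·(2/19) + 6·(1/19) + 7·(3/19) + 1·(4/19) + 6·(2/19) = 45/19.
E[Z | W ∈ {4, 5}] = (45/19) / (12/19) = 15/4.

15/4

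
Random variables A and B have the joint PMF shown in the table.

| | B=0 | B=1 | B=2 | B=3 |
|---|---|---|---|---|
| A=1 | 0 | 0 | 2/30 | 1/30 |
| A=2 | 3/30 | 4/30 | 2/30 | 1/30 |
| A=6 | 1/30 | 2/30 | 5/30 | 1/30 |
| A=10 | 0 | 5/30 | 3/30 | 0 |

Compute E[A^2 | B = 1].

588/11

P(B = 1) = 11/30.
Summing A^2·P(A=x,B=y) over the conditioning event gives 98/5.
E[A^2 | B = 1] = (98/5) / (11/30) = 588/11.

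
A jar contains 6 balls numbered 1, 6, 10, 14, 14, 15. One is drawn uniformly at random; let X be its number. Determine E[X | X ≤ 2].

P(X ≤ 2) = 1/6.
Σ over the event: 1·1/6 = 1/6.
E[X | X ≤ 2] = (1/6) / (1/6) = 1.

1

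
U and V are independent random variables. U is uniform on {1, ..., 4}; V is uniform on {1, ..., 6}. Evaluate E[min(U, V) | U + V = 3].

1

Outcomes with U + V = 3: (1,2), (2,1), each with probability 1/24.
E[min(U, V) | U + V = 3] = (1 + 1) / 2 = 1.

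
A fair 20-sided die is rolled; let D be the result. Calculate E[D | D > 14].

Given D > 14, D is equally likely to be any of {15, 16, 17, 18, 19, 20}.
E[D | D > 14] = (15 + 16 + 17 + 18 + 19 + 20) / 6 = 35/2.

35/2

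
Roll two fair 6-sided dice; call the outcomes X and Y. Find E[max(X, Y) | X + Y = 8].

26/5

Outcomes with X + Y = 8: (2,6), (3,5), (4,4), (5,3), (6,2), each with probability 1/36.
E[max(X, Y) | X + Y = 8] = (6 + 5 + 4 + 5 + 6) / 5 = 26/5.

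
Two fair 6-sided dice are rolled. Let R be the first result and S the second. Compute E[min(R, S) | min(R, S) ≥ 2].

P(min(R, S) ≥ 2) = 25/36.
Summing min(R,S)·P(x,y) over outcomes with min(R, S) ≥ 2 gives 20/9.
E[min(R, S) | min(R, S) ≥ 2] = (20/9) / (25/36) = 16/5.

16/5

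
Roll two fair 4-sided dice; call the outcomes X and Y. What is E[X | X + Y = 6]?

P(X + Y = 6) = 3/16.
Summing X·P(x,y) over outcomes with X + Y = 6 gives 9/16.
E[X | X + Y = 6] = (9/16) / (3/16) = 3.

3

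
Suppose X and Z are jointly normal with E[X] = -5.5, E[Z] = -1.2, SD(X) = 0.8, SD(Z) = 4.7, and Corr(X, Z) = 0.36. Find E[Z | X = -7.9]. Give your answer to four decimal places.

-6.2760

For a bivariate normal, E[Z | X=x] = μ_Z + ρ·(σ_Z/σ_X)·(x − μ_X).
E[Z | X=-7.9] = -1.2 + (0.36)·(4.7/0.8)·(-7.9 − (-5.5)) = -1.2 + (2.115)·(-2.4) = -6.2760.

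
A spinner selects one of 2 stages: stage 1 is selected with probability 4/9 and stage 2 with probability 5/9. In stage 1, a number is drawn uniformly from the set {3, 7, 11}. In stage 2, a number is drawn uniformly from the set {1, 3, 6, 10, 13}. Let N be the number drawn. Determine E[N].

E[N | stage 1] = (3+7+11)/3 = 7.
E[N | stage 2] = (1+3+6+10+13)/5 = 33/5.
By the law of total expectation,
E[N] = (4/9)·(7) + (5/9)·(33/5) = 61/9.

61/9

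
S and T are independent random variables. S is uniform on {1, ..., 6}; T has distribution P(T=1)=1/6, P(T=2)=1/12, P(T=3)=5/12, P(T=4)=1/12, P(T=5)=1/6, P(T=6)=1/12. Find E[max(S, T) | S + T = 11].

6

P(S + T = 11) = 1/24.
Summing max(S,T)·P(x,y) over outcomes with S + T = 11 gives 1/4.
E[max(S, T) | S + T = 11] = (1/4) / (1/24) = 6.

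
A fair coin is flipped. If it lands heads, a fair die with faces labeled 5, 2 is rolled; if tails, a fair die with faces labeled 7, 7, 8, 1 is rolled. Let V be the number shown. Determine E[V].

37/8

E[V | heads] = (5+2)/2 = 7/2.
E[V | tails] = (7+7+8+1)/4 = 23/4.
By the law of total expectation,
E[V] = (1/2)·(7/2) + (1/2)·(23/4) = 37/8.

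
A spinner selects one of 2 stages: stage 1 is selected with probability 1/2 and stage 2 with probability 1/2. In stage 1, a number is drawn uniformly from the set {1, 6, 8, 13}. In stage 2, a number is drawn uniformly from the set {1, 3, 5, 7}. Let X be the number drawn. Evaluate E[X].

11/2

E[X | stage 1] = (1+6+8+13)/4 = 7.
E[X | stage 2] = (1+3+5+7)/4 = 4.
E[X] = (1/2)·(7) + (1/2)·(4) = 11/2.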